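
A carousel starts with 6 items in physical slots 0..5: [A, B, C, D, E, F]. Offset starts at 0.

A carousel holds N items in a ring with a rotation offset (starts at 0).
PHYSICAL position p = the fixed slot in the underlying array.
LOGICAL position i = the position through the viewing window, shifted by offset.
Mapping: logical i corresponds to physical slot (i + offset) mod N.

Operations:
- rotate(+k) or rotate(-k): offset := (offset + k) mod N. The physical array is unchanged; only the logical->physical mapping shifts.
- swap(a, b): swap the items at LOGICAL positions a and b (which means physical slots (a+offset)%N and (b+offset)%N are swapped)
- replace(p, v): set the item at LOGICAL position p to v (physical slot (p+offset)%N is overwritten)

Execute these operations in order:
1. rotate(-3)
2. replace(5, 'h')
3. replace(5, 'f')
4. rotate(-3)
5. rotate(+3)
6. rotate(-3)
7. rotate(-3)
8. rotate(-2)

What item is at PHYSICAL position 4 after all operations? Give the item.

After op 1 (rotate(-3)): offset=3, physical=[A,B,C,D,E,F], logical=[D,E,F,A,B,C]
After op 2 (replace(5, 'h')): offset=3, physical=[A,B,h,D,E,F], logical=[D,E,F,A,B,h]
After op 3 (replace(5, 'f')): offset=3, physical=[A,B,f,D,E,F], logical=[D,E,F,A,B,f]
After op 4 (rotate(-3)): offset=0, physical=[A,B,f,D,E,F], logical=[A,B,f,D,E,F]
After op 5 (rotate(+3)): offset=3, physical=[A,B,f,D,E,F], logical=[D,E,F,A,B,f]
After op 6 (rotate(-3)): offset=0, physical=[A,B,f,D,E,F], logical=[A,B,f,D,E,F]
After op 7 (rotate(-3)): offset=3, physical=[A,B,f,D,E,F], logical=[D,E,F,A,B,f]
After op 8 (rotate(-2)): offset=1, physical=[A,B,f,D,E,F], logical=[B,f,D,E,F,A]

Answer: E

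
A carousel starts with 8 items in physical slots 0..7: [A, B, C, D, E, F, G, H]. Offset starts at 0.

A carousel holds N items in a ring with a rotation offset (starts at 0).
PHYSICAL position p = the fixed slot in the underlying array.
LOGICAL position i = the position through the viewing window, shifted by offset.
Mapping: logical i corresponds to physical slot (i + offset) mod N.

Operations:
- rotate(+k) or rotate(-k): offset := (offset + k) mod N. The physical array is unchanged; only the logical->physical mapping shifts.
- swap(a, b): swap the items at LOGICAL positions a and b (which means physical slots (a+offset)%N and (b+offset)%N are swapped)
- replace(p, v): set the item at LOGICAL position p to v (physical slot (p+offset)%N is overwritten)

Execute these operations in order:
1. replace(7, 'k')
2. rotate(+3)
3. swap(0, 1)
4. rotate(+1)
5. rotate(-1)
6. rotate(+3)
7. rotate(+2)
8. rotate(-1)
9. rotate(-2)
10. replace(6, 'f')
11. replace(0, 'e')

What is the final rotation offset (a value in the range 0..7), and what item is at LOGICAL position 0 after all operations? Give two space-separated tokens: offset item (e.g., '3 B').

After op 1 (replace(7, 'k')): offset=0, physical=[A,B,C,D,E,F,G,k], logical=[A,B,C,D,E,F,G,k]
After op 2 (rotate(+3)): offset=3, physical=[A,B,C,D,E,F,G,k], logical=[D,E,F,G,k,A,B,C]
After op 3 (swap(0, 1)): offset=3, physical=[A,B,C,E,D,F,G,k], logical=[E,D,F,G,k,A,B,C]
After op 4 (rotate(+1)): offset=4, physical=[A,B,C,E,D,F,G,k], logical=[D,F,G,k,A,B,C,E]
After op 5 (rotate(-1)): offset=3, physical=[A,B,C,E,D,F,G,k], logical=[E,D,F,G,k,A,B,C]
After op 6 (rotate(+3)): offset=6, physical=[A,B,C,E,D,F,G,k], logical=[G,k,A,B,C,E,D,F]
After op 7 (rotate(+2)): offset=0, physical=[A,B,C,E,D,F,G,k], logical=[A,B,C,E,D,F,G,k]
After op 8 (rotate(-1)): offset=7, physical=[A,B,C,E,D,F,G,k], logical=[k,A,B,C,E,D,F,G]
After op 9 (rotate(-2)): offset=5, physical=[A,B,C,E,D,F,G,k], logical=[F,G,k,A,B,C,E,D]
After op 10 (replace(6, 'f')): offset=5, physical=[A,B,C,f,D,F,G,k], logical=[F,G,k,A,B,C,f,D]
After op 11 (replace(0, 'e')): offset=5, physical=[A,B,C,f,D,e,G,k], logical=[e,G,k,A,B,C,f,D]

Answer: 5 e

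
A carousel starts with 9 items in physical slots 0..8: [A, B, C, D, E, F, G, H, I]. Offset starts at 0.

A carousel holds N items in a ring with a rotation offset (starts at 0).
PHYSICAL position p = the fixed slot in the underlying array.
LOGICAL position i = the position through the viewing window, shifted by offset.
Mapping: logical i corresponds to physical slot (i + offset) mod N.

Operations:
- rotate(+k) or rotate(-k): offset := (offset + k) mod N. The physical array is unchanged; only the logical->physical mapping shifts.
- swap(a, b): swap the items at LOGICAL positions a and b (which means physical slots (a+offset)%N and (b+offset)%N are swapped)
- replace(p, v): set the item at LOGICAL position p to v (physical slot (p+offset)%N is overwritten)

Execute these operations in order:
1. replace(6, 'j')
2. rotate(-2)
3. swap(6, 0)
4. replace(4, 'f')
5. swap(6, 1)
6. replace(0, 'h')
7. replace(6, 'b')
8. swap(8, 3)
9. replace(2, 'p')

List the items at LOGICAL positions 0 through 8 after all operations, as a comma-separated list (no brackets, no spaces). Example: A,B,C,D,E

Answer: h,H,p,j,f,D,b,F,B

Derivation:
After op 1 (replace(6, 'j')): offset=0, physical=[A,B,C,D,E,F,j,H,I], logical=[A,B,C,D,E,F,j,H,I]
After op 2 (rotate(-2)): offset=7, physical=[A,B,C,D,E,F,j,H,I], logical=[H,I,A,B,C,D,E,F,j]
After op 3 (swap(6, 0)): offset=7, physical=[A,B,C,D,H,F,j,E,I], logical=[E,I,A,B,C,D,H,F,j]
After op 4 (replace(4, 'f')): offset=7, physical=[A,B,f,D,H,F,j,E,I], logical=[E,I,A,B,f,D,H,F,j]
After op 5 (swap(6, 1)): offset=7, physical=[A,B,f,D,I,F,j,E,H], logical=[E,H,A,B,f,D,I,F,j]
After op 6 (replace(0, 'h')): offset=7, physical=[A,B,f,D,I,F,j,h,H], logical=[h,H,A,B,f,D,I,F,j]
After op 7 (replace(6, 'b')): offset=7, physical=[A,B,f,D,b,F,j,h,H], logical=[h,H,A,B,f,D,b,F,j]
After op 8 (swap(8, 3)): offset=7, physical=[A,j,f,D,b,F,B,h,H], logical=[h,H,A,j,f,D,b,F,B]
After op 9 (replace(2, 'p')): offset=7, physical=[p,j,f,D,b,F,B,h,H], logical=[h,H,p,j,f,D,b,F,B]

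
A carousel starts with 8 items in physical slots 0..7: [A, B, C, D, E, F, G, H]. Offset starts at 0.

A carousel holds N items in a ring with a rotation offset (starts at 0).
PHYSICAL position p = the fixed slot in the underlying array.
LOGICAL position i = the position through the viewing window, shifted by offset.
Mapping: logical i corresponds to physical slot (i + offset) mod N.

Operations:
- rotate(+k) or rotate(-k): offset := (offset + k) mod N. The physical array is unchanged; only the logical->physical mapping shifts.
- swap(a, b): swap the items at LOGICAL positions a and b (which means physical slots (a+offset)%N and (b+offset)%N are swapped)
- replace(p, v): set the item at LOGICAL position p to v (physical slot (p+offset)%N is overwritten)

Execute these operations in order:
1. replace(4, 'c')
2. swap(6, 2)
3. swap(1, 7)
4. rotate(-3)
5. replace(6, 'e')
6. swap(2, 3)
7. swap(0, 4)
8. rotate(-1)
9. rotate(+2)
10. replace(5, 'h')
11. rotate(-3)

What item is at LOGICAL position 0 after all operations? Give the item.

After op 1 (replace(4, 'c')): offset=0, physical=[A,B,C,D,c,F,G,H], logical=[A,B,C,D,c,F,G,H]
After op 2 (swap(6, 2)): offset=0, physical=[A,B,G,D,c,F,C,H], logical=[A,B,G,D,c,F,C,H]
After op 3 (swap(1, 7)): offset=0, physical=[A,H,G,D,c,F,C,B], logical=[A,H,G,D,c,F,C,B]
After op 4 (rotate(-3)): offset=5, physical=[A,H,G,D,c,F,C,B], logical=[F,C,B,A,H,G,D,c]
After op 5 (replace(6, 'e')): offset=5, physical=[A,H,G,e,c,F,C,B], logical=[F,C,B,A,H,G,e,c]
After op 6 (swap(2, 3)): offset=5, physical=[B,H,G,e,c,F,C,A], logical=[F,C,A,B,H,G,e,c]
After op 7 (swap(0, 4)): offset=5, physical=[B,F,G,e,c,H,C,A], logical=[H,C,A,B,F,G,e,c]
After op 8 (rotate(-1)): offset=4, physical=[B,F,G,e,c,H,C,A], logical=[c,H,C,A,B,F,G,e]
After op 9 (rotate(+2)): offset=6, physical=[B,F,G,e,c,H,C,A], logical=[C,A,B,F,G,e,c,H]
After op 10 (replace(5, 'h')): offset=6, physical=[B,F,G,h,c,H,C,A], logical=[C,A,B,F,G,h,c,H]
After op 11 (rotate(-3)): offset=3, physical=[B,F,G,h,c,H,C,A], logical=[h,c,H,C,A,B,F,G]

Answer: h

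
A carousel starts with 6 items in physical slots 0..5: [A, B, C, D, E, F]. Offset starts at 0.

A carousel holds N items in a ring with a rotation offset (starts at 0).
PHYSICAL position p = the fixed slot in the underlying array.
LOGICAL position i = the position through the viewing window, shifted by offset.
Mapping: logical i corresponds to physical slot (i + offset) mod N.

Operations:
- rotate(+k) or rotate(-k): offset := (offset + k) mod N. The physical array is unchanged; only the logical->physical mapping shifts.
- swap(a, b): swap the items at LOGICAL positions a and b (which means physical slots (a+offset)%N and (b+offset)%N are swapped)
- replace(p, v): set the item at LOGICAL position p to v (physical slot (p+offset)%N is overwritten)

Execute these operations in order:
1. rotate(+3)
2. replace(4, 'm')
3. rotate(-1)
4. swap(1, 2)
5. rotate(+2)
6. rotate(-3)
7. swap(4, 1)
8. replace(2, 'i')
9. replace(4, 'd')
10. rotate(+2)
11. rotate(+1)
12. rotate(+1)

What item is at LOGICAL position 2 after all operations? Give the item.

Answer: m

Derivation:
After op 1 (rotate(+3)): offset=3, physical=[A,B,C,D,E,F], logical=[D,E,F,A,B,C]
After op 2 (replace(4, 'm')): offset=3, physical=[A,m,C,D,E,F], logical=[D,E,F,A,m,C]
After op 3 (rotate(-1)): offset=2, physical=[A,m,C,D,E,F], logical=[C,D,E,F,A,m]
After op 4 (swap(1, 2)): offset=2, physical=[A,m,C,E,D,F], logical=[C,E,D,F,A,m]
After op 5 (rotate(+2)): offset=4, physical=[A,m,C,E,D,F], logical=[D,F,A,m,C,E]
After op 6 (rotate(-3)): offset=1, physical=[A,m,C,E,D,F], logical=[m,C,E,D,F,A]
After op 7 (swap(4, 1)): offset=1, physical=[A,m,F,E,D,C], logical=[m,F,E,D,C,A]
After op 8 (replace(2, 'i')): offset=1, physical=[A,m,F,i,D,C], logical=[m,F,i,D,C,A]
After op 9 (replace(4, 'd')): offset=1, physical=[A,m,F,i,D,d], logical=[m,F,i,D,d,A]
After op 10 (rotate(+2)): offset=3, physical=[A,m,F,i,D,d], logical=[i,D,d,A,m,F]
After op 11 (rotate(+1)): offset=4, physical=[A,m,F,i,D,d], logical=[D,d,A,m,F,i]
After op 12 (rotate(+1)): offset=5, physical=[A,m,F,i,D,d], logical=[d,A,m,F,i,D]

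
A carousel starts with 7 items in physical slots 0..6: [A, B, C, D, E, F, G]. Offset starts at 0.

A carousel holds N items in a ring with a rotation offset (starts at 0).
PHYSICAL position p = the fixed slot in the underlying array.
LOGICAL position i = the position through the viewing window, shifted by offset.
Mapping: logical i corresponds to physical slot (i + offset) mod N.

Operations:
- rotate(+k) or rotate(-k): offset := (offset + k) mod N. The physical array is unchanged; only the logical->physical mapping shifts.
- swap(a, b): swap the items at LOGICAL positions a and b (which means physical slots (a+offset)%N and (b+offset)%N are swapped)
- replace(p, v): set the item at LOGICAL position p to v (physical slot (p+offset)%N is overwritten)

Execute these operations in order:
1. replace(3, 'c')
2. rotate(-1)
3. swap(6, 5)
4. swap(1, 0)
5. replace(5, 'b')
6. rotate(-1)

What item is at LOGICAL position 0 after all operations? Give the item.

After op 1 (replace(3, 'c')): offset=0, physical=[A,B,C,c,E,F,G], logical=[A,B,C,c,E,F,G]
After op 2 (rotate(-1)): offset=6, physical=[A,B,C,c,E,F,G], logical=[G,A,B,C,c,E,F]
After op 3 (swap(6, 5)): offset=6, physical=[A,B,C,c,F,E,G], logical=[G,A,B,C,c,F,E]
After op 4 (swap(1, 0)): offset=6, physical=[G,B,C,c,F,E,A], logical=[A,G,B,C,c,F,E]
After op 5 (replace(5, 'b')): offset=6, physical=[G,B,C,c,b,E,A], logical=[A,G,B,C,c,b,E]
After op 6 (rotate(-1)): offset=5, physical=[G,B,C,c,b,E,A], logical=[E,A,G,B,C,c,b]

Answer: E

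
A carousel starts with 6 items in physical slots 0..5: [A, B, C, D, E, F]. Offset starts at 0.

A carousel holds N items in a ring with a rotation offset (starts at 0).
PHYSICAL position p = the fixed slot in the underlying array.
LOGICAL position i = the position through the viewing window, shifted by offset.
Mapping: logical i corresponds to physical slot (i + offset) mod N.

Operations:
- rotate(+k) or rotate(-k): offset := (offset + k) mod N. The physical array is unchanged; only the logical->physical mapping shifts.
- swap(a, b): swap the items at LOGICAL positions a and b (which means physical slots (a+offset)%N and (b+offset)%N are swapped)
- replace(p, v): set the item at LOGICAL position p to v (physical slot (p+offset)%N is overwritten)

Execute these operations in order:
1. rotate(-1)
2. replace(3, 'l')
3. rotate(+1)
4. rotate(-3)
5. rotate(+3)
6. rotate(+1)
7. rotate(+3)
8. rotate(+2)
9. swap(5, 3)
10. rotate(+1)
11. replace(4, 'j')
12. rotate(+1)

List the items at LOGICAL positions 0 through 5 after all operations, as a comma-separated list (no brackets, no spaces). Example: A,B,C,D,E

After op 1 (rotate(-1)): offset=5, physical=[A,B,C,D,E,F], logical=[F,A,B,C,D,E]
After op 2 (replace(3, 'l')): offset=5, physical=[A,B,l,D,E,F], logical=[F,A,B,l,D,E]
After op 3 (rotate(+1)): offset=0, physical=[A,B,l,D,E,F], logical=[A,B,l,D,E,F]
After op 4 (rotate(-3)): offset=3, physical=[A,B,l,D,E,F], logical=[D,E,F,A,B,l]
After op 5 (rotate(+3)): offset=0, physical=[A,B,l,D,E,F], logical=[A,B,l,D,E,F]
After op 6 (rotate(+1)): offset=1, physical=[A,B,l,D,E,F], logical=[B,l,D,E,F,A]
After op 7 (rotate(+3)): offset=4, physical=[A,B,l,D,E,F], logical=[E,F,A,B,l,D]
After op 8 (rotate(+2)): offset=0, physical=[A,B,l,D,E,F], logical=[A,B,l,D,E,F]
After op 9 (swap(5, 3)): offset=0, physical=[A,B,l,F,E,D], logical=[A,B,l,F,E,D]
After op 10 (rotate(+1)): offset=1, physical=[A,B,l,F,E,D], logical=[B,l,F,E,D,A]
After op 11 (replace(4, 'j')): offset=1, physical=[A,B,l,F,E,j], logical=[B,l,F,E,j,A]
After op 12 (rotate(+1)): offset=2, physical=[A,B,l,F,E,j], logical=[l,F,E,j,A,B]

Answer: l,F,E,j,A,B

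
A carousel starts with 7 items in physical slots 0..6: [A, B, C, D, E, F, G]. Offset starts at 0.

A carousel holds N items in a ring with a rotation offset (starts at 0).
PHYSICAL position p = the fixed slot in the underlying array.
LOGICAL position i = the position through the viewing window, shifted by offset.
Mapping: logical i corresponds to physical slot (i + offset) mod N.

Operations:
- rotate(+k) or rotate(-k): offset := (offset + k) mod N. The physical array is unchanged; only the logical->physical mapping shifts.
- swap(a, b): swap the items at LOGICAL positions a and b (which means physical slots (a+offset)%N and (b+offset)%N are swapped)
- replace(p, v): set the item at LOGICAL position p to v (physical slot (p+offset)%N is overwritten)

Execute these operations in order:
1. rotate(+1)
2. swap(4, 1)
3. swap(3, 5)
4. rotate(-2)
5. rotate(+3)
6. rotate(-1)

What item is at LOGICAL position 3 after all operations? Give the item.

After op 1 (rotate(+1)): offset=1, physical=[A,B,C,D,E,F,G], logical=[B,C,D,E,F,G,A]
After op 2 (swap(4, 1)): offset=1, physical=[A,B,F,D,E,C,G], logical=[B,F,D,E,C,G,A]
After op 3 (swap(3, 5)): offset=1, physical=[A,B,F,D,G,C,E], logical=[B,F,D,G,C,E,A]
After op 4 (rotate(-2)): offset=6, physical=[A,B,F,D,G,C,E], logical=[E,A,B,F,D,G,C]
After op 5 (rotate(+3)): offset=2, physical=[A,B,F,D,G,C,E], logical=[F,D,G,C,E,A,B]
After op 6 (rotate(-1)): offset=1, physical=[A,B,F,D,G,C,E], logical=[B,F,D,G,C,E,A]

Answer: G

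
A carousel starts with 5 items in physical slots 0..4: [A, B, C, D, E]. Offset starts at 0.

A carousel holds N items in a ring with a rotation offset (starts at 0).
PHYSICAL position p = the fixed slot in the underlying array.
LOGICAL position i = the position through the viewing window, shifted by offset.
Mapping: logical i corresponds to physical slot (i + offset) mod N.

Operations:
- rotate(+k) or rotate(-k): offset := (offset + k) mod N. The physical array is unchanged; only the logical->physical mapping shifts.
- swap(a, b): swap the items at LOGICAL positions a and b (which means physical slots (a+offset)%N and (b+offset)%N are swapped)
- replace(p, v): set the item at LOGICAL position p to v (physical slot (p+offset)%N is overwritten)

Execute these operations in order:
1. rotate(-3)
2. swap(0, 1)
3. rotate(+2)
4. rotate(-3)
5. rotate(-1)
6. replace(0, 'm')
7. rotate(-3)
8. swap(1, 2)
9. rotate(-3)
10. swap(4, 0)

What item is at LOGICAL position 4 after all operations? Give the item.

After op 1 (rotate(-3)): offset=2, physical=[A,B,C,D,E], logical=[C,D,E,A,B]
After op 2 (swap(0, 1)): offset=2, physical=[A,B,D,C,E], logical=[D,C,E,A,B]
After op 3 (rotate(+2)): offset=4, physical=[A,B,D,C,E], logical=[E,A,B,D,C]
After op 4 (rotate(-3)): offset=1, physical=[A,B,D,C,E], logical=[B,D,C,E,A]
After op 5 (rotate(-1)): offset=0, physical=[A,B,D,C,E], logical=[A,B,D,C,E]
After op 6 (replace(0, 'm')): offset=0, physical=[m,B,D,C,E], logical=[m,B,D,C,E]
After op 7 (rotate(-3)): offset=2, physical=[m,B,D,C,E], logical=[D,C,E,m,B]
After op 8 (swap(1, 2)): offset=2, physical=[m,B,D,E,C], logical=[D,E,C,m,B]
After op 9 (rotate(-3)): offset=4, physical=[m,B,D,E,C], logical=[C,m,B,D,E]
After op 10 (swap(4, 0)): offset=4, physical=[m,B,D,C,E], logical=[E,m,B,D,C]

Answer: C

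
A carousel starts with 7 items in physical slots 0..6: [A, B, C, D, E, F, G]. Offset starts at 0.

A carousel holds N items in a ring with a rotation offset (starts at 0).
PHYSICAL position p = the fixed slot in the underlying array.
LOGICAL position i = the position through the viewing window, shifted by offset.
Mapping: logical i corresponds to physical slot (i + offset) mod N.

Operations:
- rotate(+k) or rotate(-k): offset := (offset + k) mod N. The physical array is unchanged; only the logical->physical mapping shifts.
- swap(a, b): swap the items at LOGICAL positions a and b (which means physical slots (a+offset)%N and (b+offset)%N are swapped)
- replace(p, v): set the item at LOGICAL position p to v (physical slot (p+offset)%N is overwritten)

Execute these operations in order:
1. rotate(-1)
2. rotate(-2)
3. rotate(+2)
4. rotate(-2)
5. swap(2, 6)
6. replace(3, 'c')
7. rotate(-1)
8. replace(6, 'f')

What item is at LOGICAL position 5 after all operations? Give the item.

Answer: B

Derivation:
After op 1 (rotate(-1)): offset=6, physical=[A,B,C,D,E,F,G], logical=[G,A,B,C,D,E,F]
After op 2 (rotate(-2)): offset=4, physical=[A,B,C,D,E,F,G], logical=[E,F,G,A,B,C,D]
After op 3 (rotate(+2)): offset=6, physical=[A,B,C,D,E,F,G], logical=[G,A,B,C,D,E,F]
After op 4 (rotate(-2)): offset=4, physical=[A,B,C,D,E,F,G], logical=[E,F,G,A,B,C,D]
After op 5 (swap(2, 6)): offset=4, physical=[A,B,C,G,E,F,D], logical=[E,F,D,A,B,C,G]
After op 6 (replace(3, 'c')): offset=4, physical=[c,B,C,G,E,F,D], logical=[E,F,D,c,B,C,G]
After op 7 (rotate(-1)): offset=3, physical=[c,B,C,G,E,F,D], logical=[G,E,F,D,c,B,C]
After op 8 (replace(6, 'f')): offset=3, physical=[c,B,f,G,E,F,D], logical=[G,E,F,D,c,B,f]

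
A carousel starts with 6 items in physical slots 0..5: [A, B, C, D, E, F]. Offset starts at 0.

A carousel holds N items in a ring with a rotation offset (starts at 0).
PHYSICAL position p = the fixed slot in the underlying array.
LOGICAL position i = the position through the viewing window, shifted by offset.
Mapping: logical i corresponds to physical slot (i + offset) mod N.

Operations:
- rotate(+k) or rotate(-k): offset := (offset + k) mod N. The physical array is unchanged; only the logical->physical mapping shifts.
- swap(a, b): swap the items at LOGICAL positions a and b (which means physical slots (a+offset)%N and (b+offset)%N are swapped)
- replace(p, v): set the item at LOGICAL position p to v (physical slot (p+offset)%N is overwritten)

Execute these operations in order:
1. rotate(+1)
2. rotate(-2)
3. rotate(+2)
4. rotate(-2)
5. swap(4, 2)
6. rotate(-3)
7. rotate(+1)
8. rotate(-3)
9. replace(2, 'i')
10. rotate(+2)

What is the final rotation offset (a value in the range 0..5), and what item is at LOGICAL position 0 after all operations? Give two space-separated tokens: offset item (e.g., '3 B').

After op 1 (rotate(+1)): offset=1, physical=[A,B,C,D,E,F], logical=[B,C,D,E,F,A]
After op 2 (rotate(-2)): offset=5, physical=[A,B,C,D,E,F], logical=[F,A,B,C,D,E]
After op 3 (rotate(+2)): offset=1, physical=[A,B,C,D,E,F], logical=[B,C,D,E,F,A]
After op 4 (rotate(-2)): offset=5, physical=[A,B,C,D,E,F], logical=[F,A,B,C,D,E]
After op 5 (swap(4, 2)): offset=5, physical=[A,D,C,B,E,F], logical=[F,A,D,C,B,E]
After op 6 (rotate(-3)): offset=2, physical=[A,D,C,B,E,F], logical=[C,B,E,F,A,D]
After op 7 (rotate(+1)): offset=3, physical=[A,D,C,B,E,F], logical=[B,E,F,A,D,C]
After op 8 (rotate(-3)): offset=0, physical=[A,D,C,B,E,F], logical=[A,D,C,B,E,F]
After op 9 (replace(2, 'i')): offset=0, physical=[A,D,i,B,E,F], logical=[A,D,i,B,E,F]
After op 10 (rotate(+2)): offset=2, physical=[A,D,i,B,E,F], logical=[i,B,E,F,A,D]

Answer: 2 i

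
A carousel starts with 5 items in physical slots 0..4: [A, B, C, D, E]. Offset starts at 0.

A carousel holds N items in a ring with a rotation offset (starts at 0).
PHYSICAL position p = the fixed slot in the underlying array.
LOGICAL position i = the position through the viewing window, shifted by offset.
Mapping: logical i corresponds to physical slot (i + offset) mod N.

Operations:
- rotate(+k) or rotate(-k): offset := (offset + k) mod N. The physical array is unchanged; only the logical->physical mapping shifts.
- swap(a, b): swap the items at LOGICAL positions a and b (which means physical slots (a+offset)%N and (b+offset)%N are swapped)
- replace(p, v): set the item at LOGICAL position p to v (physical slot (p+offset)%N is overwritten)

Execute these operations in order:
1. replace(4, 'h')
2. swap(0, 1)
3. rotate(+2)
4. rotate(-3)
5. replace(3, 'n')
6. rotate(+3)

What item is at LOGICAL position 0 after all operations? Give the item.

Answer: n

Derivation:
After op 1 (replace(4, 'h')): offset=0, physical=[A,B,C,D,h], logical=[A,B,C,D,h]
After op 2 (swap(0, 1)): offset=0, physical=[B,A,C,D,h], logical=[B,A,C,D,h]
After op 3 (rotate(+2)): offset=2, physical=[B,A,C,D,h], logical=[C,D,h,B,A]
After op 4 (rotate(-3)): offset=4, physical=[B,A,C,D,h], logical=[h,B,A,C,D]
After op 5 (replace(3, 'n')): offset=4, physical=[B,A,n,D,h], logical=[h,B,A,n,D]
After op 6 (rotate(+3)): offset=2, physical=[B,A,n,D,h], logical=[n,D,h,B,A]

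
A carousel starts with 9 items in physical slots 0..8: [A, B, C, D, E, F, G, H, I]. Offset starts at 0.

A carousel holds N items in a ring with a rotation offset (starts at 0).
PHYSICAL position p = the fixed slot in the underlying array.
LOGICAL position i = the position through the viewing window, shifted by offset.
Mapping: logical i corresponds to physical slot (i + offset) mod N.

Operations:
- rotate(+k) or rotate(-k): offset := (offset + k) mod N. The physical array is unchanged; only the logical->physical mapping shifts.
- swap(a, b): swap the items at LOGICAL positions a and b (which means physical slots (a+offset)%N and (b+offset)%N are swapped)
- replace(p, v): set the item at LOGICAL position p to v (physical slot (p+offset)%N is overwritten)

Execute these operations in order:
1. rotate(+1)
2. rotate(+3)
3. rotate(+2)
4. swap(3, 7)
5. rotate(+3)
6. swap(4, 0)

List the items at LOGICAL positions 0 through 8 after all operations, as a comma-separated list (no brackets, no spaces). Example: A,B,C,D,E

After op 1 (rotate(+1)): offset=1, physical=[A,B,C,D,E,F,G,H,I], logical=[B,C,D,E,F,G,H,I,A]
After op 2 (rotate(+3)): offset=4, physical=[A,B,C,D,E,F,G,H,I], logical=[E,F,G,H,I,A,B,C,D]
After op 3 (rotate(+2)): offset=6, physical=[A,B,C,D,E,F,G,H,I], logical=[G,H,I,A,B,C,D,E,F]
After op 4 (swap(3, 7)): offset=6, physical=[E,B,C,D,A,F,G,H,I], logical=[G,H,I,E,B,C,D,A,F]
After op 5 (rotate(+3)): offset=0, physical=[E,B,C,D,A,F,G,H,I], logical=[E,B,C,D,A,F,G,H,I]
After op 6 (swap(4, 0)): offset=0, physical=[A,B,C,D,E,F,G,H,I], logical=[A,B,C,D,E,F,G,H,I]

Answer: A,B,C,D,E,F,G,H,I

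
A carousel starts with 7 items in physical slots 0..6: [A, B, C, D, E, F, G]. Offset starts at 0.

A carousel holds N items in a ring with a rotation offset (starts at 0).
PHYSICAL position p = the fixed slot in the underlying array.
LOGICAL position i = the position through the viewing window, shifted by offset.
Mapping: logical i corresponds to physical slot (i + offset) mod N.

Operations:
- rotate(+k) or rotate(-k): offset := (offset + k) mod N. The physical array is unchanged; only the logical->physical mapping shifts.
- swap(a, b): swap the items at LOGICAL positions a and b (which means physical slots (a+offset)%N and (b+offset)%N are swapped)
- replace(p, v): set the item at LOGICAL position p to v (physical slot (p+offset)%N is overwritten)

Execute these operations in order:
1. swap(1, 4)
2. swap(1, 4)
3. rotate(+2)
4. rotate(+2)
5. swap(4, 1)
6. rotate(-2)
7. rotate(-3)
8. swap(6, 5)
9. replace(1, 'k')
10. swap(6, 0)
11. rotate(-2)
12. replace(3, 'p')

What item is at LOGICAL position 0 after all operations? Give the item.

After op 1 (swap(1, 4)): offset=0, physical=[A,E,C,D,B,F,G], logical=[A,E,C,D,B,F,G]
After op 2 (swap(1, 4)): offset=0, physical=[A,B,C,D,E,F,G], logical=[A,B,C,D,E,F,G]
After op 3 (rotate(+2)): offset=2, physical=[A,B,C,D,E,F,G], logical=[C,D,E,F,G,A,B]
After op 4 (rotate(+2)): offset=4, physical=[A,B,C,D,E,F,G], logical=[E,F,G,A,B,C,D]
After op 5 (swap(4, 1)): offset=4, physical=[A,F,C,D,E,B,G], logical=[E,B,G,A,F,C,D]
After op 6 (rotate(-2)): offset=2, physical=[A,F,C,D,E,B,G], logical=[C,D,E,B,G,A,F]
After op 7 (rotate(-3)): offset=6, physical=[A,F,C,D,E,B,G], logical=[G,A,F,C,D,E,B]
After op 8 (swap(6, 5)): offset=6, physical=[A,F,C,D,B,E,G], logical=[G,A,F,C,D,B,E]
After op 9 (replace(1, 'k')): offset=6, physical=[k,F,C,D,B,E,G], logical=[G,k,F,C,D,B,E]
After op 10 (swap(6, 0)): offset=6, physical=[k,F,C,D,B,G,E], logical=[E,k,F,C,D,B,G]
After op 11 (rotate(-2)): offset=4, physical=[k,F,C,D,B,G,E], logical=[B,G,E,k,F,C,D]
After op 12 (replace(3, 'p')): offset=4, physical=[p,F,C,D,B,G,E], logical=[B,G,E,p,F,C,D]

Answer: B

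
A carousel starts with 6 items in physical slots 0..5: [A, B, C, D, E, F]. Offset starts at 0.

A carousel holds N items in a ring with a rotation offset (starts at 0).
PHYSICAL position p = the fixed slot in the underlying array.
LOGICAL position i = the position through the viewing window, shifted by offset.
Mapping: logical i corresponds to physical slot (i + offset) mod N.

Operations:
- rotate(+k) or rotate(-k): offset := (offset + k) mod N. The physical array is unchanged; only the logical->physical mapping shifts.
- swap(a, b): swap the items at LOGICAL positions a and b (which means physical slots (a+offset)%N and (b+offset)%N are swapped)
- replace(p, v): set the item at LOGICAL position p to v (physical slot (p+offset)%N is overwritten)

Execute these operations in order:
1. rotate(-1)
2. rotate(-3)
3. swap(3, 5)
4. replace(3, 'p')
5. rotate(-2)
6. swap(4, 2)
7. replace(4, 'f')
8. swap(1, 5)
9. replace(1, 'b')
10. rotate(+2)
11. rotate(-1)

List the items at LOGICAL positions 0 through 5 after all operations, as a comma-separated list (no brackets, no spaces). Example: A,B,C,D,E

After op 1 (rotate(-1)): offset=5, physical=[A,B,C,D,E,F], logical=[F,A,B,C,D,E]
After op 2 (rotate(-3)): offset=2, physical=[A,B,C,D,E,F], logical=[C,D,E,F,A,B]
After op 3 (swap(3, 5)): offset=2, physical=[A,F,C,D,E,B], logical=[C,D,E,B,A,F]
After op 4 (replace(3, 'p')): offset=2, physical=[A,F,C,D,E,p], logical=[C,D,E,p,A,F]
After op 5 (rotate(-2)): offset=0, physical=[A,F,C,D,E,p], logical=[A,F,C,D,E,p]
After op 6 (swap(4, 2)): offset=0, physical=[A,F,E,D,C,p], logical=[A,F,E,D,C,p]
After op 7 (replace(4, 'f')): offset=0, physical=[A,F,E,D,f,p], logical=[A,F,E,D,f,p]
After op 8 (swap(1, 5)): offset=0, physical=[A,p,E,D,f,F], logical=[A,p,E,D,f,F]
After op 9 (replace(1, 'b')): offset=0, physical=[A,b,E,D,f,F], logical=[A,b,E,D,f,F]
After op 10 (rotate(+2)): offset=2, physical=[A,b,E,D,f,F], logical=[E,D,f,F,A,b]
After op 11 (rotate(-1)): offset=1, physical=[A,b,E,D,f,F], logical=[b,E,D,f,F,A]

Answer: b,E,D,f,F,A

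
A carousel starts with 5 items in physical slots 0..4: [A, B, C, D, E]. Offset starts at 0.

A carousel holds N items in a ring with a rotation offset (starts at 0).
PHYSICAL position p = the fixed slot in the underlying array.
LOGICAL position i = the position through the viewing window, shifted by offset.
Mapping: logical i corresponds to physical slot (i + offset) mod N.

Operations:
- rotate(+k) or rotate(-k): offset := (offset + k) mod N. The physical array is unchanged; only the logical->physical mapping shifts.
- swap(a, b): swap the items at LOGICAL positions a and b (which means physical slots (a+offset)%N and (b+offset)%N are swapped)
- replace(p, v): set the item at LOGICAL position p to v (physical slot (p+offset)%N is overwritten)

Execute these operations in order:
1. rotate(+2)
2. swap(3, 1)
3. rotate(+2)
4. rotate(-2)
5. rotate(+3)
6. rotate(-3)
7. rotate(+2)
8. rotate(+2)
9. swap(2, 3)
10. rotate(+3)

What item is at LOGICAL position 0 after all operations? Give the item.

After op 1 (rotate(+2)): offset=2, physical=[A,B,C,D,E], logical=[C,D,E,A,B]
After op 2 (swap(3, 1)): offset=2, physical=[D,B,C,A,E], logical=[C,A,E,D,B]
After op 3 (rotate(+2)): offset=4, physical=[D,B,C,A,E], logical=[E,D,B,C,A]
After op 4 (rotate(-2)): offset=2, physical=[D,B,C,A,E], logical=[C,A,E,D,B]
After op 5 (rotate(+3)): offset=0, physical=[D,B,C,A,E], logical=[D,B,C,A,E]
After op 6 (rotate(-3)): offset=2, physical=[D,B,C,A,E], logical=[C,A,E,D,B]
After op 7 (rotate(+2)): offset=4, physical=[D,B,C,A,E], logical=[E,D,B,C,A]
After op 8 (rotate(+2)): offset=1, physical=[D,B,C,A,E], logical=[B,C,A,E,D]
After op 9 (swap(2, 3)): offset=1, physical=[D,B,C,E,A], logical=[B,C,E,A,D]
After op 10 (rotate(+3)): offset=4, physical=[D,B,C,E,A], logical=[A,D,B,C,E]

Answer: A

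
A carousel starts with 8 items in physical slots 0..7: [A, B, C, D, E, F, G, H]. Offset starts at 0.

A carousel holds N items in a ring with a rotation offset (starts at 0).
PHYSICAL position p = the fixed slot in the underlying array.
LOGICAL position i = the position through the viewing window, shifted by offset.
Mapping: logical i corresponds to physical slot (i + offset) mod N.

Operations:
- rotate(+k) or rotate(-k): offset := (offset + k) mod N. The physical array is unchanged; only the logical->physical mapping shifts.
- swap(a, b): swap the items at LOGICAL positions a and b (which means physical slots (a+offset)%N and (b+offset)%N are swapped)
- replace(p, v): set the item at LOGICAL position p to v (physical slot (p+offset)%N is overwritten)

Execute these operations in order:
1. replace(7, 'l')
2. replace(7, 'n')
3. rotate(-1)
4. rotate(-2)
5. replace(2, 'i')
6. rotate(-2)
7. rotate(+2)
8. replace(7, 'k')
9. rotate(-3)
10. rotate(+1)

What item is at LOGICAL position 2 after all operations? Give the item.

Answer: F

Derivation:
After op 1 (replace(7, 'l')): offset=0, physical=[A,B,C,D,E,F,G,l], logical=[A,B,C,D,E,F,G,l]
After op 2 (replace(7, 'n')): offset=0, physical=[A,B,C,D,E,F,G,n], logical=[A,B,C,D,E,F,G,n]
After op 3 (rotate(-1)): offset=7, physical=[A,B,C,D,E,F,G,n], logical=[n,A,B,C,D,E,F,G]
After op 4 (rotate(-2)): offset=5, physical=[A,B,C,D,E,F,G,n], logical=[F,G,n,A,B,C,D,E]
After op 5 (replace(2, 'i')): offset=5, physical=[A,B,C,D,E,F,G,i], logical=[F,G,i,A,B,C,D,E]
After op 6 (rotate(-2)): offset=3, physical=[A,B,C,D,E,F,G,i], logical=[D,E,F,G,i,A,B,C]
After op 7 (rotate(+2)): offset=5, physical=[A,B,C,D,E,F,G,i], logical=[F,G,i,A,B,C,D,E]
After op 8 (replace(7, 'k')): offset=5, physical=[A,B,C,D,k,F,G,i], logical=[F,G,i,A,B,C,D,k]
After op 9 (rotate(-3)): offset=2, physical=[A,B,C,D,k,F,G,i], logical=[C,D,k,F,G,i,A,B]
After op 10 (rotate(+1)): offset=3, physical=[A,B,C,D,k,F,G,i], logical=[D,k,F,G,i,A,B,C]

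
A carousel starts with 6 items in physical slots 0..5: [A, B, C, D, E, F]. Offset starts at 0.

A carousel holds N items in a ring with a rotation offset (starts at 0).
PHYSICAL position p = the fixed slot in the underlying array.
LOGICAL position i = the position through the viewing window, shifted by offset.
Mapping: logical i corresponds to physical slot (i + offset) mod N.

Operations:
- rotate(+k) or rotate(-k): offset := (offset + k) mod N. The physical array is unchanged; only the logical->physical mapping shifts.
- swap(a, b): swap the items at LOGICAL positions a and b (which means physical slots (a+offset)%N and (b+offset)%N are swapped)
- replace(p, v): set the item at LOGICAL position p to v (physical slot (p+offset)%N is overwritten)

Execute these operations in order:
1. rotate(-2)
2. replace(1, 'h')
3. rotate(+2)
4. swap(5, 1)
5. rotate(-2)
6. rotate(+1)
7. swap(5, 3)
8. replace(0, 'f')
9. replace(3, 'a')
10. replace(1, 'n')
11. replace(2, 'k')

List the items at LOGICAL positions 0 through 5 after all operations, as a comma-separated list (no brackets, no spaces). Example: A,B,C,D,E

After op 1 (rotate(-2)): offset=4, physical=[A,B,C,D,E,F], logical=[E,F,A,B,C,D]
After op 2 (replace(1, 'h')): offset=4, physical=[A,B,C,D,E,h], logical=[E,h,A,B,C,D]
After op 3 (rotate(+2)): offset=0, physical=[A,B,C,D,E,h], logical=[A,B,C,D,E,h]
After op 4 (swap(5, 1)): offset=0, physical=[A,h,C,D,E,B], logical=[A,h,C,D,E,B]
After op 5 (rotate(-2)): offset=4, physical=[A,h,C,D,E,B], logical=[E,B,A,h,C,D]
After op 6 (rotate(+1)): offset=5, physical=[A,h,C,D,E,B], logical=[B,A,h,C,D,E]
After op 7 (swap(5, 3)): offset=5, physical=[A,h,E,D,C,B], logical=[B,A,h,E,D,C]
After op 8 (replace(0, 'f')): offset=5, physical=[A,h,E,D,C,f], logical=[f,A,h,E,D,C]
After op 9 (replace(3, 'a')): offset=5, physical=[A,h,a,D,C,f], logical=[f,A,h,a,D,C]
After op 10 (replace(1, 'n')): offset=5, physical=[n,h,a,D,C,f], logical=[f,n,h,a,D,C]
After op 11 (replace(2, 'k')): offset=5, physical=[n,k,a,D,C,f], logical=[f,n,k,a,D,C]

Answer: f,n,k,a,D,C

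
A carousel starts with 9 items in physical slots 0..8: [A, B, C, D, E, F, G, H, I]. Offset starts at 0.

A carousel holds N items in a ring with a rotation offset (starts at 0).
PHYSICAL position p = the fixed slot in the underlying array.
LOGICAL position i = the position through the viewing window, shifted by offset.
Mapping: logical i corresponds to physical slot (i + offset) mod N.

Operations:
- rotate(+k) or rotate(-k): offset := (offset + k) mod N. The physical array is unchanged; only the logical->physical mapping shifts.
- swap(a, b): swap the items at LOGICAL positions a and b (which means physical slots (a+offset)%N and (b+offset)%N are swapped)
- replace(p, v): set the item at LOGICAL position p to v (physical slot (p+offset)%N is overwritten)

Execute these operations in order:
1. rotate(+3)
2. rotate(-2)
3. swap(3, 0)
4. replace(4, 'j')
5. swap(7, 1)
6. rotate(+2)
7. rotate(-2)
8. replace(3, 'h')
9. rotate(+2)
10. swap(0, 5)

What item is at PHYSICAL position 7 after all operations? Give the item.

After op 1 (rotate(+3)): offset=3, physical=[A,B,C,D,E,F,G,H,I], logical=[D,E,F,G,H,I,A,B,C]
After op 2 (rotate(-2)): offset=1, physical=[A,B,C,D,E,F,G,H,I], logical=[B,C,D,E,F,G,H,I,A]
After op 3 (swap(3, 0)): offset=1, physical=[A,E,C,D,B,F,G,H,I], logical=[E,C,D,B,F,G,H,I,A]
After op 4 (replace(4, 'j')): offset=1, physical=[A,E,C,D,B,j,G,H,I], logical=[E,C,D,B,j,G,H,I,A]
After op 5 (swap(7, 1)): offset=1, physical=[A,E,I,D,B,j,G,H,C], logical=[E,I,D,B,j,G,H,C,A]
After op 6 (rotate(+2)): offset=3, physical=[A,E,I,D,B,j,G,H,C], logical=[D,B,j,G,H,C,A,E,I]
After op 7 (rotate(-2)): offset=1, physical=[A,E,I,D,B,j,G,H,C], logical=[E,I,D,B,j,G,H,C,A]
After op 8 (replace(3, 'h')): offset=1, physical=[A,E,I,D,h,j,G,H,C], logical=[E,I,D,h,j,G,H,C,A]
After op 9 (rotate(+2)): offset=3, physical=[A,E,I,D,h,j,G,H,C], logical=[D,h,j,G,H,C,A,E,I]
After op 10 (swap(0, 5)): offset=3, physical=[A,E,I,C,h,j,G,H,D], logical=[C,h,j,G,H,D,A,E,I]

Answer: H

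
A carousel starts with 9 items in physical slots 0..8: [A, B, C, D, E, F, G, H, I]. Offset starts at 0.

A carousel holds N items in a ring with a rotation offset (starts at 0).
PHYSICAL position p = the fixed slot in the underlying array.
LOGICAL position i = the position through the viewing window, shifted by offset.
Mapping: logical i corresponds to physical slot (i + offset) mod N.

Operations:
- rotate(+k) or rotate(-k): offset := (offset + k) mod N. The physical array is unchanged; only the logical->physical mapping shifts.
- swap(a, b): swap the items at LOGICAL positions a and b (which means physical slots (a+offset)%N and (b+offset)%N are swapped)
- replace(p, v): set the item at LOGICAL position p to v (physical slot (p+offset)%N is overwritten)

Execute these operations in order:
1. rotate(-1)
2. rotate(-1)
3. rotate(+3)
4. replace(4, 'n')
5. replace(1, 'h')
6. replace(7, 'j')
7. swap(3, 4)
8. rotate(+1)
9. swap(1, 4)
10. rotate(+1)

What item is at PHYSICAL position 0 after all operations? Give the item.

Answer: A

Derivation:
After op 1 (rotate(-1)): offset=8, physical=[A,B,C,D,E,F,G,H,I], logical=[I,A,B,C,D,E,F,G,H]
After op 2 (rotate(-1)): offset=7, physical=[A,B,C,D,E,F,G,H,I], logical=[H,I,A,B,C,D,E,F,G]
After op 3 (rotate(+3)): offset=1, physical=[A,B,C,D,E,F,G,H,I], logical=[B,C,D,E,F,G,H,I,A]
After op 4 (replace(4, 'n')): offset=1, physical=[A,B,C,D,E,n,G,H,I], logical=[B,C,D,E,n,G,H,I,A]
After op 5 (replace(1, 'h')): offset=1, physical=[A,B,h,D,E,n,G,H,I], logical=[B,h,D,E,n,G,H,I,A]
After op 6 (replace(7, 'j')): offset=1, physical=[A,B,h,D,E,n,G,H,j], logical=[B,h,D,E,n,G,H,j,A]
After op 7 (swap(3, 4)): offset=1, physical=[A,B,h,D,n,E,G,H,j], logical=[B,h,D,n,E,G,H,j,A]
After op 8 (rotate(+1)): offset=2, physical=[A,B,h,D,n,E,G,H,j], logical=[h,D,n,E,G,H,j,A,B]
After op 9 (swap(1, 4)): offset=2, physical=[A,B,h,G,n,E,D,H,j], logical=[h,G,n,E,D,H,j,A,B]
After op 10 (rotate(+1)): offset=3, physical=[A,B,h,G,n,E,D,H,j], logical=[G,n,E,D,H,j,A,B,h]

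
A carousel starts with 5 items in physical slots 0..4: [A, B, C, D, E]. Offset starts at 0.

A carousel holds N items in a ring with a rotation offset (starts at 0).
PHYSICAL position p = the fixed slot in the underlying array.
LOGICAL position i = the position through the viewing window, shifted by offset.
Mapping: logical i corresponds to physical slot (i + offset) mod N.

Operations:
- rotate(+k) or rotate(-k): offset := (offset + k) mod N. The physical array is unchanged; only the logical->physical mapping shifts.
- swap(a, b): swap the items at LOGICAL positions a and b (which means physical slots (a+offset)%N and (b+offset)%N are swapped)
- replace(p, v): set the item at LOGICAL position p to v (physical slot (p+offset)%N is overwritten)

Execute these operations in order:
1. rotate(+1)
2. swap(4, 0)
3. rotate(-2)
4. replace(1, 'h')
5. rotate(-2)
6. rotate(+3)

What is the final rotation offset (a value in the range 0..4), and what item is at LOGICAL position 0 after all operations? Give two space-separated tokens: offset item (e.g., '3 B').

After op 1 (rotate(+1)): offset=1, physical=[A,B,C,D,E], logical=[B,C,D,E,A]
After op 2 (swap(4, 0)): offset=1, physical=[B,A,C,D,E], logical=[A,C,D,E,B]
After op 3 (rotate(-2)): offset=4, physical=[B,A,C,D,E], logical=[E,B,A,C,D]
After op 4 (replace(1, 'h')): offset=4, physical=[h,A,C,D,E], logical=[E,h,A,C,D]
After op 5 (rotate(-2)): offset=2, physical=[h,A,C,D,E], logical=[C,D,E,h,A]
After op 6 (rotate(+3)): offset=0, physical=[h,A,C,D,E], logical=[h,A,C,D,E]

Answer: 0 h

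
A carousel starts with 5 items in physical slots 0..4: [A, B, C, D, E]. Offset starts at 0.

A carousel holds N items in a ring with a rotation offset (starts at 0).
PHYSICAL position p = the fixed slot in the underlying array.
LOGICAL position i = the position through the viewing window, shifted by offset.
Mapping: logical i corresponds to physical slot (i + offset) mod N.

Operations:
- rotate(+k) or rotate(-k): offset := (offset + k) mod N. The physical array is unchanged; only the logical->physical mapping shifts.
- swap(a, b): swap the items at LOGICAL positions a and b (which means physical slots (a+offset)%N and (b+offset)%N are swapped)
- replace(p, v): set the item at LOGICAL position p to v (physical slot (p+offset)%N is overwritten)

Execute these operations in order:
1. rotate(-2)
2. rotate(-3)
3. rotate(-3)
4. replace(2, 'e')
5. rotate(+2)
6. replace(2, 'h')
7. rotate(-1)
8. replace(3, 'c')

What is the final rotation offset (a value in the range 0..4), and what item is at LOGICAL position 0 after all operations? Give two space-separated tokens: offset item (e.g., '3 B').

Answer: 3 D

Derivation:
After op 1 (rotate(-2)): offset=3, physical=[A,B,C,D,E], logical=[D,E,A,B,C]
After op 2 (rotate(-3)): offset=0, physical=[A,B,C,D,E], logical=[A,B,C,D,E]
After op 3 (rotate(-3)): offset=2, physical=[A,B,C,D,E], logical=[C,D,E,A,B]
After op 4 (replace(2, 'e')): offset=2, physical=[A,B,C,D,e], logical=[C,D,e,A,B]
After op 5 (rotate(+2)): offset=4, physical=[A,B,C,D,e], logical=[e,A,B,C,D]
After op 6 (replace(2, 'h')): offset=4, physical=[A,h,C,D,e], logical=[e,A,h,C,D]
After op 7 (rotate(-1)): offset=3, physical=[A,h,C,D,e], logical=[D,e,A,h,C]
After op 8 (replace(3, 'c')): offset=3, physical=[A,c,C,D,e], logical=[D,e,A,c,C]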